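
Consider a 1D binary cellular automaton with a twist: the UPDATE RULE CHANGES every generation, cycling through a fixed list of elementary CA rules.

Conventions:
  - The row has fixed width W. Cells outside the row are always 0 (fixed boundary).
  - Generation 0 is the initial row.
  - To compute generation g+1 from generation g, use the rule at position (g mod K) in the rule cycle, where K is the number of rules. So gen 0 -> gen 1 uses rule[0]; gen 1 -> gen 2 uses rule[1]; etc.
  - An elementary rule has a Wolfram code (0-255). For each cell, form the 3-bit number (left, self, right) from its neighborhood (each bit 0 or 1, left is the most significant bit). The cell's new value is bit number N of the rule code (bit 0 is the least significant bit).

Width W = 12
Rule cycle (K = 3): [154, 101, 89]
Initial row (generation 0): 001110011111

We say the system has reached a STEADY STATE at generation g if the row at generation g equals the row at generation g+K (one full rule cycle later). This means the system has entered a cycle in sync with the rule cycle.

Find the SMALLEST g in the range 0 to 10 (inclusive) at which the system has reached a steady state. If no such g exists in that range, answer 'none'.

Gen 0: 001110011111
Gen 1 (rule 154): 011101111110
Gen 2 (rule 101): 000110000010
Gen 3 (rule 89): 110111111001
Gen 4 (rule 154): 100111110110
Gen 5 (rule 101): 100000011010
Gen 6 (rule 89): 011111011001
Gen 7 (rule 154): 111110010110
Gen 8 (rule 101): 000010011010
Gen 9 (rule 89): 111001011001
Gen 10 (rule 154): 110110010110
Gen 11 (rule 101): 011010011010
Gen 12 (rule 89): 011001011001
Gen 13 (rule 154): 110110010110

Answer: 10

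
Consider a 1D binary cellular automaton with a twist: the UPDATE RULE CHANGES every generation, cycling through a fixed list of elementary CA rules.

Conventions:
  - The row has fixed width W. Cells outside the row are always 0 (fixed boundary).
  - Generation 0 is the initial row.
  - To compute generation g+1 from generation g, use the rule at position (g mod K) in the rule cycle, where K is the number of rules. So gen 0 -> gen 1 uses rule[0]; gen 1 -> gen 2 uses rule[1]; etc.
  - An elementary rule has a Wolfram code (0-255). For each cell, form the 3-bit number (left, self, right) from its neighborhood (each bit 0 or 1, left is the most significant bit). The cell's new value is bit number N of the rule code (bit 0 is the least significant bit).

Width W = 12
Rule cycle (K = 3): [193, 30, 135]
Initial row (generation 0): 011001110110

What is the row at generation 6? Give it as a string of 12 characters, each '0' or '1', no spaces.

Gen 0: 011001110110
Gen 1 (rule 193): 001000110010
Gen 2 (rule 30): 011101101111
Gen 3 (rule 135): 101000000110
Gen 4 (rule 193): 000011110010
Gen 5 (rule 30): 000110001111
Gen 6 (rule 135): 111000110110

Answer: 111000110110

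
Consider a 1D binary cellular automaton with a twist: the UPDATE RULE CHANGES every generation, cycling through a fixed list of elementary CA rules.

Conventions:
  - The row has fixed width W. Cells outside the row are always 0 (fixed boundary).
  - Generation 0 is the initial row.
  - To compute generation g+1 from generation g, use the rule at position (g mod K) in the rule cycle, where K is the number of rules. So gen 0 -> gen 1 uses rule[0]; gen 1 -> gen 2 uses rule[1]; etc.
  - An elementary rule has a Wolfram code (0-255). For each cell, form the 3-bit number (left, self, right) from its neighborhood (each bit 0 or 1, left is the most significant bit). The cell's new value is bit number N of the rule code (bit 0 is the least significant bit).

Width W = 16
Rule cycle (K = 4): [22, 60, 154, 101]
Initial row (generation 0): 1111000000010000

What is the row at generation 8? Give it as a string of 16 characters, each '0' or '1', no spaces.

Gen 0: 1111000000010000
Gen 1 (rule 22): 0000100000111000
Gen 2 (rule 60): 0000110000100100
Gen 3 (rule 154): 0001101001011010
Gen 4 (rule 101): 1100111001101110
Gen 5 (rule 22): 0011000110000001
Gen 6 (rule 60): 0010100101000001
Gen 7 (rule 154): 0100011000100010
Gen 8 (rule 101): 0101001010101010

Answer: 0101001010101010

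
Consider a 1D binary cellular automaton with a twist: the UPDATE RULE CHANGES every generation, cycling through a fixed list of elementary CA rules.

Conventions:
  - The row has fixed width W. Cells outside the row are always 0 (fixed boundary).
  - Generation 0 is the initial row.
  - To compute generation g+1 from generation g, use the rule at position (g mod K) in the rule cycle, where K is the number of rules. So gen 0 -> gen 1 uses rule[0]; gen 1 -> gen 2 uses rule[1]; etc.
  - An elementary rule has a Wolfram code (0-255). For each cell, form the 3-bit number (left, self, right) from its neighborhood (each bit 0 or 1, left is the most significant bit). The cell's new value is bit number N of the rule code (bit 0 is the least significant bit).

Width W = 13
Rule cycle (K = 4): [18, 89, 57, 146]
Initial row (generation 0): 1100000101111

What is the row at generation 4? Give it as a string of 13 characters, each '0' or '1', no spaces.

Answer: 1000000010000

Derivation:
Gen 0: 1100000101111
Gen 1 (rule 18): 0010001000000
Gen 2 (rule 89): 1001100111111
Gen 3 (rule 57): 0101010100000
Gen 4 (rule 146): 1000000010000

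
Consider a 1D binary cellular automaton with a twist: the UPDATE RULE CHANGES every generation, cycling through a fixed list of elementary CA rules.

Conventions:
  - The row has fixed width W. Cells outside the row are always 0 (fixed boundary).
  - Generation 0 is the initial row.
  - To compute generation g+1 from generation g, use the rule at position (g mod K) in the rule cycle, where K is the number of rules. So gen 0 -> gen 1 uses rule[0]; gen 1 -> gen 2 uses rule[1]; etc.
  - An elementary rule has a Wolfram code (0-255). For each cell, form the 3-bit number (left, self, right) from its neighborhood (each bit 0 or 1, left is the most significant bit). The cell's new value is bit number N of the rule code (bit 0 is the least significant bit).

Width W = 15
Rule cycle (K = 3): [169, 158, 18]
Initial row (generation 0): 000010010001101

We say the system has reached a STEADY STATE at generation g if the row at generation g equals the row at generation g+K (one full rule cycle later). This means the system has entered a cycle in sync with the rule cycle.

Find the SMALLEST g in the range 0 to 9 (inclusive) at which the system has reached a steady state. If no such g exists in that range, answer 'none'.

Gen 0: 000010010001101
Gen 1 (rule 169): 111000000101010
Gen 2 (rule 158): 110100001101011
Gen 3 (rule 18): 000010010000000
Gen 4 (rule 169): 111000000111111
Gen 5 (rule 158): 110100001111110
Gen 6 (rule 18): 000010010000001
Gen 7 (rule 169): 111000000111100
Gen 8 (rule 158): 110100001111010
Gen 9 (rule 18): 000010010000001
Gen 10 (rule 169): 111000000111100
Gen 11 (rule 158): 110100001111010
Gen 12 (rule 18): 000010010000001

Answer: 6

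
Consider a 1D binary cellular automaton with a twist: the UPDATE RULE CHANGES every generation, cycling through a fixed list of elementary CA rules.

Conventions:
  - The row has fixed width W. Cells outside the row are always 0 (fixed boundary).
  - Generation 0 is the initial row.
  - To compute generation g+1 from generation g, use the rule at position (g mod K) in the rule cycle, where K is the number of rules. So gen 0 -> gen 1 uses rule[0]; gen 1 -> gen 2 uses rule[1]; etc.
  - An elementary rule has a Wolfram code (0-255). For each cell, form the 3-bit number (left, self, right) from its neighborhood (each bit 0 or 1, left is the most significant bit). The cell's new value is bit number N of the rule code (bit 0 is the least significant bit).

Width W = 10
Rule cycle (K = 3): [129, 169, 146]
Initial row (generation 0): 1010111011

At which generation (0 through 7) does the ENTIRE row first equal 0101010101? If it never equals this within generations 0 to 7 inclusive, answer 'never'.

Answer: never

Derivation:
Gen 0: 1010111011
Gen 1 (rule 129): 0000010000
Gen 2 (rule 169): 1111000111
Gen 3 (rule 146): 0110101010
Gen 4 (rule 129): 0000000000
Gen 5 (rule 169): 1111111111
Gen 6 (rule 146): 0111111110
Gen 7 (rule 129): 0011111100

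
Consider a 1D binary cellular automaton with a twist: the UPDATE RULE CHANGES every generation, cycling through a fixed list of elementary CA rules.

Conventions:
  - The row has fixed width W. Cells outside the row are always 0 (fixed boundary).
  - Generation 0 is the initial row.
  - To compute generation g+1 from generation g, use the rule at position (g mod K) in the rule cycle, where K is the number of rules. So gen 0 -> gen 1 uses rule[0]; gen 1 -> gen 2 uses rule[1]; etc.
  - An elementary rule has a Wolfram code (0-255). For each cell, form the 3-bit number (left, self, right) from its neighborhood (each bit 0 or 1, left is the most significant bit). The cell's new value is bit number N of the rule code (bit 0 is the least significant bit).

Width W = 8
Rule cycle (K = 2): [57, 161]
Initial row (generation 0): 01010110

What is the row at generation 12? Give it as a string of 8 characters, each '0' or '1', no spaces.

Gen 0: 01010110
Gen 1 (rule 57): 00101101
Gen 2 (rule 161): 10010010
Gen 3 (rule 57): 01001001
Gen 4 (rule 161): 00000000
Gen 5 (rule 57): 11111111
Gen 6 (rule 161): 01111110
Gen 7 (rule 57): 01000001
Gen 8 (rule 161): 00011100
Gen 9 (rule 57): 11010011
Gen 10 (rule 161): 00100000
Gen 11 (rule 57): 10011111
Gen 12 (rule 161): 00001110

Answer: 00001110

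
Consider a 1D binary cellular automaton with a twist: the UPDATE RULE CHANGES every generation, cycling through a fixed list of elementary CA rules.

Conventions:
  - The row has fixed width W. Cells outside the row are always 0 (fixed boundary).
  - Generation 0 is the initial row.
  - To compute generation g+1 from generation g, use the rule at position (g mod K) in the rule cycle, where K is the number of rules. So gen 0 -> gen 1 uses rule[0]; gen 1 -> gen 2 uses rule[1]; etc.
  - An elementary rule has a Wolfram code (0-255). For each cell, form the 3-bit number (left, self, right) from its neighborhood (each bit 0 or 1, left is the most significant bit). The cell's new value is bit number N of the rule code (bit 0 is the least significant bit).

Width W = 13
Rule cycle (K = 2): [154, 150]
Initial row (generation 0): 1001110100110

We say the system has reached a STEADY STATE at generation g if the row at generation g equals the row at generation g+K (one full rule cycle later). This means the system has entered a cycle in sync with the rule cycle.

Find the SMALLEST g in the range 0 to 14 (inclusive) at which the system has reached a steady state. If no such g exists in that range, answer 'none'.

Answer: none

Derivation:
Gen 0: 1001110100110
Gen 1 (rule 154): 0111100011101
Gen 2 (rule 150): 1011010101001
Gen 3 (rule 154): 0010000000110
Gen 4 (rule 150): 0111000001001
Gen 5 (rule 154): 1110100010110
Gen 6 (rule 150): 0100110110001
Gen 7 (rule 154): 1011100101010
Gen 8 (rule 150): 1001011101011
Gen 9 (rule 154): 0110011000010
Gen 10 (rule 150): 1001100100111
Gen 11 (rule 154): 0111011011110
Gen 12 (rule 150): 1010000001101
Gen 13 (rule 154): 0001000011000
Gen 14 (rule 150): 0011100100100
Gen 15 (rule 154): 0111011011010
Gen 16 (rule 150): 1010000000011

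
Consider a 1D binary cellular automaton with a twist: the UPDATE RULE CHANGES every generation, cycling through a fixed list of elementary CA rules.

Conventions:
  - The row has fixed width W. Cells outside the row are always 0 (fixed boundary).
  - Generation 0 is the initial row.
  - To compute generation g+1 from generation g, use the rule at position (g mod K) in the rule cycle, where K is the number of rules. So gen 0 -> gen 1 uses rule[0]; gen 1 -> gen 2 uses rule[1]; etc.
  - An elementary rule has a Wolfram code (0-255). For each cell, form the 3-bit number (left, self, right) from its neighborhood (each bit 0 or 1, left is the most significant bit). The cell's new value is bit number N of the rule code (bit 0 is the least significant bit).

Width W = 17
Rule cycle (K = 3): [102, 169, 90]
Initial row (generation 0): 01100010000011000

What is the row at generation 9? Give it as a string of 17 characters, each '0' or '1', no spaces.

Answer: 00001001100010110

Derivation:
Gen 0: 01100010000011000
Gen 1 (rule 102): 10100110000101000
Gen 2 (rule 169): 01000100110010011
Gen 3 (rule 90): 10101011111101111
Gen 4 (rule 102): 11111100000110001
Gen 5 (rule 169): 11111001110100100
Gen 6 (rule 90): 10001111010011010
Gen 7 (rule 102): 10010001110101110
Gen 8 (rule 169): 00000101101011100
Gen 9 (rule 90): 00001001100010110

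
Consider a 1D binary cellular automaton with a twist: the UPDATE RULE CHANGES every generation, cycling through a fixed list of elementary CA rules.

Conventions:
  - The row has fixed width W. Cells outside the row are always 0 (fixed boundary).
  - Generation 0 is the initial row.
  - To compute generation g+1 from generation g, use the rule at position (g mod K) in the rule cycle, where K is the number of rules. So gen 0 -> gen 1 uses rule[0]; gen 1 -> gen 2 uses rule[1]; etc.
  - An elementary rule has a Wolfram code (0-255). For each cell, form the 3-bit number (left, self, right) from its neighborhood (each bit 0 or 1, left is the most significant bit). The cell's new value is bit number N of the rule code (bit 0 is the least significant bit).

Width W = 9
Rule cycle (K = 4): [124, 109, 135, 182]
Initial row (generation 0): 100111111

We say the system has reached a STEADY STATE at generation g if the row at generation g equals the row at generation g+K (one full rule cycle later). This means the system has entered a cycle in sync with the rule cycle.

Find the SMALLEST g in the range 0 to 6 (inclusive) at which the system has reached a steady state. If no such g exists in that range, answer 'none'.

Answer: none

Derivation:
Gen 0: 100111111
Gen 1 (rule 124): 110100001
Gen 2 (rule 109): 111101101
Gen 3 (rule 135): 011000001
Gen 4 (rule 182): 100100011
Gen 5 (rule 124): 110110011
Gen 6 (rule 109): 111110011
Gen 7 (rule 135): 011100100
Gen 8 (rule 182): 101011110
Gen 9 (rule 124): 111110011
Gen 10 (rule 109): 100010011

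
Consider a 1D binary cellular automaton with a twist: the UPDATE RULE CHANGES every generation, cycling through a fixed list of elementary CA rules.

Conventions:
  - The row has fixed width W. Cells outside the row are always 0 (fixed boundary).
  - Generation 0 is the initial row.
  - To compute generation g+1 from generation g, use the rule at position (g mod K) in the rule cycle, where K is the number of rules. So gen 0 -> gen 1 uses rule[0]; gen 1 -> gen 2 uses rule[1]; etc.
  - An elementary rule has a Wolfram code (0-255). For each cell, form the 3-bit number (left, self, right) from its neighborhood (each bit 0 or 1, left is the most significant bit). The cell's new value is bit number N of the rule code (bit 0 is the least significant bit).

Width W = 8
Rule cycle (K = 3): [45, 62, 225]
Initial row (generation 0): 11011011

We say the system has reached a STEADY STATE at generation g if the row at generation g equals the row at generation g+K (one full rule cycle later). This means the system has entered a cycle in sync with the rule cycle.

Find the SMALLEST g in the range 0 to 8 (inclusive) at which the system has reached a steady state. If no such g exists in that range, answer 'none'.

Gen 0: 11011011
Gen 1 (rule 45): 10110110
Gen 2 (rule 62): 11101101
Gen 3 (rule 225): 01110110
Gen 4 (rule 45): 01001100
Gen 5 (rule 62): 11111010
Gen 6 (rule 225): 01111100
Gen 7 (rule 45): 01000001
Gen 8 (rule 62): 11100011
Gen 9 (rule 225): 01101001
Gen 10 (rule 45): 01011001
Gen 11 (rule 62): 11110111

Answer: none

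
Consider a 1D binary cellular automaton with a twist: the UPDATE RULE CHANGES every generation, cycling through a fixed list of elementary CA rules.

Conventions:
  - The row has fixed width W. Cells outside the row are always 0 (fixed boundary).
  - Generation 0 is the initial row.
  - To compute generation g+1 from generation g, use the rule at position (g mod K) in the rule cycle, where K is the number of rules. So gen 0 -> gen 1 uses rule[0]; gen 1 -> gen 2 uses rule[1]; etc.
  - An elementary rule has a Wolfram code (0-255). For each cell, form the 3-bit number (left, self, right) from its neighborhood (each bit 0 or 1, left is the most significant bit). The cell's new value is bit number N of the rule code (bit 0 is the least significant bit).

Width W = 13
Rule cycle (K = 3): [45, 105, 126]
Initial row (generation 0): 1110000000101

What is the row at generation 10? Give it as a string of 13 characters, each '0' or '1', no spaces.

Gen 0: 1110000000101
Gen 1 (rule 45): 1000111110111
Gen 2 (rule 105): 0010100011101
Gen 3 (rule 126): 0111110110111
Gen 4 (rule 45): 0100001101100
Gen 5 (rule 105): 0001101111101
Gen 6 (rule 126): 0011111000111
Gen 7 (rule 45): 1010000010100
Gen 8 (rule 105): 0100111001001
Gen 9 (rule 126): 1111101111111
Gen 10 (rule 45): 1000011000000

Answer: 1000011000000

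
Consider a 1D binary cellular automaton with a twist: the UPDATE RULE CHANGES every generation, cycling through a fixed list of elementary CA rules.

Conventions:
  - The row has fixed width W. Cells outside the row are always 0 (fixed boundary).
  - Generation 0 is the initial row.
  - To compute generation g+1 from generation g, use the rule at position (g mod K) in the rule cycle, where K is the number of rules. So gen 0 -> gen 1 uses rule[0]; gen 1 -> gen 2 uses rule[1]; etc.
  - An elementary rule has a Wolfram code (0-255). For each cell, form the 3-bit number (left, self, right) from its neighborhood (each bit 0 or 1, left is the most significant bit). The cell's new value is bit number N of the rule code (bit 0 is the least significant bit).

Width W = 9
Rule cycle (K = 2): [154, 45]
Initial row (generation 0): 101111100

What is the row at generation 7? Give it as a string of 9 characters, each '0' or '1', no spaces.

Answer: 011010101

Derivation:
Gen 0: 101111100
Gen 1 (rule 154): 001111010
Gen 2 (rule 45): 101000110
Gen 3 (rule 154): 000101101
Gen 4 (rule 45): 110111011
Gen 5 (rule 154): 100110010
Gen 6 (rule 45): 100100010
Gen 7 (rule 154): 011010101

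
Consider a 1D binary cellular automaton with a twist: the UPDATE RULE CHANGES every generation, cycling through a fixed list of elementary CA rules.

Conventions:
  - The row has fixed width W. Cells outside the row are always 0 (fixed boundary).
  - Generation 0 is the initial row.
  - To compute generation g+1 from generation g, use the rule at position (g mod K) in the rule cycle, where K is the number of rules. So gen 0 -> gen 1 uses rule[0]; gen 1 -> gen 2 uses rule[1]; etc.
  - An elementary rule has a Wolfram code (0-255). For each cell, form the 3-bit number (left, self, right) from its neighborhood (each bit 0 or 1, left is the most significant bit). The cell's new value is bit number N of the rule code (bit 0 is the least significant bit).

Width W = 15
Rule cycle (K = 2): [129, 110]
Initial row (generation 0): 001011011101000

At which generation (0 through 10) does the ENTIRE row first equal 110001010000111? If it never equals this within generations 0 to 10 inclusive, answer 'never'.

Gen 0: 001011011101000
Gen 1 (rule 129): 100000001000011
Gen 2 (rule 110): 100000011000111
Gen 3 (rule 129): 001111000010010
Gen 4 (rule 110): 011001000110110
Gen 5 (rule 129): 000000010000000
Gen 6 (rule 110): 000000110000000
Gen 7 (rule 129): 111110000111111
Gen 8 (rule 110): 100010001100001
Gen 9 (rule 129): 001000100001100
Gen 10 (rule 110): 011001100011100

Answer: never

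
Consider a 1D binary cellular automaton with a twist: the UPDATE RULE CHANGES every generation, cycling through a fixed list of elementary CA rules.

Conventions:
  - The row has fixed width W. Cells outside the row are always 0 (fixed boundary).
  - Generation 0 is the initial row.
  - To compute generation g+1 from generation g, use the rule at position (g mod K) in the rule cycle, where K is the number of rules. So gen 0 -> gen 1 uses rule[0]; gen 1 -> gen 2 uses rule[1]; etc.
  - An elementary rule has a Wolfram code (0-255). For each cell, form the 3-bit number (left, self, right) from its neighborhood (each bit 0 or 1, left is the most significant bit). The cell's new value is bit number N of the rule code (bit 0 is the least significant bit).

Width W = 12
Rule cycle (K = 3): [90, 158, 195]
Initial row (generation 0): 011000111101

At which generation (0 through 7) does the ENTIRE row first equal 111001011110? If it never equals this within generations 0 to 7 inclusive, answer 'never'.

Answer: 2

Derivation:
Gen 0: 011000111101
Gen 1 (rule 90): 111101100100
Gen 2 (rule 158): 111001011110
Gen 3 (rule 195): 011010001110
Gen 4 (rule 90): 111001011011
Gen 5 (rule 158): 110111010010
Gen 6 (rule 195): 010011000100
Gen 7 (rule 90): 101111101010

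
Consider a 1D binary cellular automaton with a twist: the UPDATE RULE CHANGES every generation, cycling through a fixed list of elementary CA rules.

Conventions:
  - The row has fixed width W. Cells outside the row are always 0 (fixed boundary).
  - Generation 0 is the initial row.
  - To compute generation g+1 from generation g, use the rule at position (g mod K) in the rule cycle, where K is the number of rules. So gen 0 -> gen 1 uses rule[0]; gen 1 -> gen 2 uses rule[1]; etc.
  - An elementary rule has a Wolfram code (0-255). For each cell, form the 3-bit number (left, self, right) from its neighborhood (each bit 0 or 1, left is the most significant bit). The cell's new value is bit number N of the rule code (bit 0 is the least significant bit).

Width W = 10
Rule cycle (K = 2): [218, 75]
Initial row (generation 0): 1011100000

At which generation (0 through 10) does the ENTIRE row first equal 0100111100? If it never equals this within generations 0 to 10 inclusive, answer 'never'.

Answer: 7

Derivation:
Gen 0: 1011100000
Gen 1 (rule 218): 0011110000
Gen 2 (rule 75): 1110010111
Gen 3 (rule 218): 1111100111
Gen 4 (rule 75): 1000101101
Gen 5 (rule 218): 0101001100
Gen 6 (rule 75): 1000011101
Gen 7 (rule 218): 0100111100
Gen 8 (rule 75): 1001100101
Gen 9 (rule 218): 0111111000
Gen 10 (rule 75): 1100001011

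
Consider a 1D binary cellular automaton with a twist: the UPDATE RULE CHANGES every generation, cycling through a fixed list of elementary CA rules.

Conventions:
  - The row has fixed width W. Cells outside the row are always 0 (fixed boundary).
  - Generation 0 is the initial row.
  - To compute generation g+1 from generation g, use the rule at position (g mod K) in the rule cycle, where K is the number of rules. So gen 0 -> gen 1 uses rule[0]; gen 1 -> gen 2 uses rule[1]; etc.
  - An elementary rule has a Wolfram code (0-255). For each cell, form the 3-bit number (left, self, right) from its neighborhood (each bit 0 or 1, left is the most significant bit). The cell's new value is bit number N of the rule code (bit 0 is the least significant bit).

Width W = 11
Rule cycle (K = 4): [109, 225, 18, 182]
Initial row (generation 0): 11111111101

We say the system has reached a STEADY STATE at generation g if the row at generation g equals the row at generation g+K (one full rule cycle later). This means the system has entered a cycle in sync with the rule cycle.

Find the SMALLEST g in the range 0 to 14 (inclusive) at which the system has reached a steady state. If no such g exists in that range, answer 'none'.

Gen 0: 11111111101
Gen 1 (rule 109): 10000000111
Gen 2 (rule 225): 00111110011
Gen 3 (rule 18): 01000001100
Gen 4 (rule 182): 11100010010
Gen 5 (rule 109): 10101010010
Gen 6 (rule 225): 01010100000
Gen 7 (rule 18): 10000010000
Gen 8 (rule 182): 11000111000
Gen 9 (rule 109): 11010101011
Gen 10 (rule 225): 01101010101
Gen 11 (rule 18): 10000000000
Gen 12 (rule 182): 11000000000
Gen 13 (rule 109): 11011111111
Gen 14 (rule 225): 01101111111
Gen 15 (rule 18): 10000000000
Gen 16 (rule 182): 11000000000
Gen 17 (rule 109): 11011111111
Gen 18 (rule 225): 01101111111

Answer: 11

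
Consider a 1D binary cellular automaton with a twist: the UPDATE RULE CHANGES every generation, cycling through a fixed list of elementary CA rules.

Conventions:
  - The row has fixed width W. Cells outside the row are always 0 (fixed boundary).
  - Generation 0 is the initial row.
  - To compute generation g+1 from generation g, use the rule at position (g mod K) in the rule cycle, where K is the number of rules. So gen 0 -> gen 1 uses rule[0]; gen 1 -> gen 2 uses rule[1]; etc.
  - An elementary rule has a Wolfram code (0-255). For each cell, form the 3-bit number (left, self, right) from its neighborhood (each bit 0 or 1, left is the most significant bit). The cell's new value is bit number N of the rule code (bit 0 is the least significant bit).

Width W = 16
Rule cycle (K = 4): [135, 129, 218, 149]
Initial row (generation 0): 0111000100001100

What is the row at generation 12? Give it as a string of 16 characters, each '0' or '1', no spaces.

Answer: 0011111101110101

Derivation:
Gen 0: 0111000100001100
Gen 1 (rule 135): 1010011101110001
Gen 2 (rule 129): 0000001000100100
Gen 3 (rule 218): 0000010101011010
Gen 4 (rule 149): 1111010101000011
Gen 5 (rule 135): 0110010101011100
Gen 6 (rule 129): 0000000000001001
Gen 7 (rule 218): 0000000000010110
Gen 8 (rule 149): 1111111111010001
Gen 9 (rule 135): 0111111110010111
Gen 10 (rule 129): 0011111100000010
Gen 11 (rule 218): 0111111110000101
Gen 12 (rule 149): 0011111101110101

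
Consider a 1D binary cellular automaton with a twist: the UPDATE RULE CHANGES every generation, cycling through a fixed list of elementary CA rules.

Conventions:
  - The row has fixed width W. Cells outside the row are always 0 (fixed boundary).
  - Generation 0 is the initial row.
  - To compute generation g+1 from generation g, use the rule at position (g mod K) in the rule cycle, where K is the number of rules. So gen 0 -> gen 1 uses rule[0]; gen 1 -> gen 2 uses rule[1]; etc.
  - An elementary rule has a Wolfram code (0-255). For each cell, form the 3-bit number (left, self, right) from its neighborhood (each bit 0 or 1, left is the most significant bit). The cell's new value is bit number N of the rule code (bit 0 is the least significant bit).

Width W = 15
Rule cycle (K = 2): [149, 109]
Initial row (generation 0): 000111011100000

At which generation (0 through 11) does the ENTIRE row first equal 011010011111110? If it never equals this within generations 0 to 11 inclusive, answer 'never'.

Gen 0: 000111011100000
Gen 1 (rule 149): 110010001011111
Gen 2 (rule 109): 110010101110001
Gen 3 (rule 149): 001010100101101
Gen 4 (rule 109): 101111100111111
Gen 5 (rule 149): 100111010011110
Gen 6 (rule 109): 100101110010010
Gen 7 (rule 149): 110100101011011
Gen 8 (rule 109): 111100111111111
Gen 9 (rule 149): 011010011111110
Gen 10 (rule 109): 011110010000010
Gen 11 (rule 149): 001101011111011

Answer: 9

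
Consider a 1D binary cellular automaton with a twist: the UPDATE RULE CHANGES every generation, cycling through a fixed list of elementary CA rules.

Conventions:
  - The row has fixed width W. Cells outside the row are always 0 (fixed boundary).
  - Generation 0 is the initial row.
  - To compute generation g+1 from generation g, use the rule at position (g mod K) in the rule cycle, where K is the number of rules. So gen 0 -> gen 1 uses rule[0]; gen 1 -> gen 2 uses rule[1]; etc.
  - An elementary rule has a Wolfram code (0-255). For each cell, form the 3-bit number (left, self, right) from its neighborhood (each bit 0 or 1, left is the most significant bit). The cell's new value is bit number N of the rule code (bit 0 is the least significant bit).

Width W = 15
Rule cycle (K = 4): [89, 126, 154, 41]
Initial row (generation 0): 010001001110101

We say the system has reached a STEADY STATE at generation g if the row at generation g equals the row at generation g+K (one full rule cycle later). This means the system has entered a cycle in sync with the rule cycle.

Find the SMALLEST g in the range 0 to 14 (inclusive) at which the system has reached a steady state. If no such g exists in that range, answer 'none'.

Answer: none

Derivation:
Gen 0: 010001001110101
Gen 1 (rule 89): 001100101010000
Gen 2 (rule 126): 011111111111000
Gen 3 (rule 154): 111111111110100
Gen 4 (rule 41): 100000000001001
Gen 5 (rule 89): 011111111100100
Gen 6 (rule 126): 110000000111110
Gen 7 (rule 154): 101000001111101
Gen 8 (rule 41): 010011101000010
Gen 9 (rule 89): 001010100111001
Gen 10 (rule 126): 011111111101111
Gen 11 (rule 154): 111111111001110
Gen 12 (rule 41): 100000000001000
Gen 13 (rule 89): 011111111100111
Gen 14 (rule 126): 110000000111101
Gen 15 (rule 154): 101000001111000
Gen 16 (rule 41): 010011101000011
Gen 17 (rule 89): 001010100111011
Gen 18 (rule 126): 011111111101111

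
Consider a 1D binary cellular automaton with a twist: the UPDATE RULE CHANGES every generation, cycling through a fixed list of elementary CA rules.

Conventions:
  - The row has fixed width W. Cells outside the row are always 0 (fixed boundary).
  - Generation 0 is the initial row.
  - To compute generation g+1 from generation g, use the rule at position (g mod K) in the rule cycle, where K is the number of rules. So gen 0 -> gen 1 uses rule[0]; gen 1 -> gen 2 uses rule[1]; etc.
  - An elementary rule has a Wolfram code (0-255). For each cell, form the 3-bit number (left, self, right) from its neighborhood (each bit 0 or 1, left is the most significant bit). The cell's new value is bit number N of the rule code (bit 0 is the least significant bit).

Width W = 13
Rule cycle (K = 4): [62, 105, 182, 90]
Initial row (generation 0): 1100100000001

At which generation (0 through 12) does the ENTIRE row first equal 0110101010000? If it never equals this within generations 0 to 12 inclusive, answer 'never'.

Gen 0: 1100100000001
Gen 1 (rule 62): 1011110000011
Gen 2 (rule 105): 0110010111011
Gen 3 (rule 182): 1001111010100
Gen 4 (rule 90): 0111001000010
Gen 5 (rule 62): 1100111100111
Gen 6 (rule 105): 1100100100101
Gen 7 (rule 182): 0011111111111
Gen 8 (rule 90): 0110000000001
Gen 9 (rule 62): 1101000000011
Gen 10 (rule 105): 1110011111011
Gen 11 (rule 182): 0101101110100
Gen 12 (rule 90): 1001101010010

Answer: never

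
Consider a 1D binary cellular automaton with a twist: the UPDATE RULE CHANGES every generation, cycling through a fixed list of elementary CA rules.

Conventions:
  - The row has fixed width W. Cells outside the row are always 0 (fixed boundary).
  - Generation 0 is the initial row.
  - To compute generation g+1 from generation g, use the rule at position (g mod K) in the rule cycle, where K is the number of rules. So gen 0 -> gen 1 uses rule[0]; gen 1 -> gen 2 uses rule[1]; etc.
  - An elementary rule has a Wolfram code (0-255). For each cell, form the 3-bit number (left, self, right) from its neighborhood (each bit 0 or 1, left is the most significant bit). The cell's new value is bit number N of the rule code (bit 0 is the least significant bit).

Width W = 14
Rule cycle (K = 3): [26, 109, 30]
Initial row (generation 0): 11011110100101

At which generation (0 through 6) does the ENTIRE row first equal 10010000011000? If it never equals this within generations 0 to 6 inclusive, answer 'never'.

Answer: 1

Derivation:
Gen 0: 11011110100101
Gen 1 (rule 26): 10010000011000
Gen 2 (rule 109): 10010111011011
Gen 3 (rule 30): 11110100010010
Gen 4 (rule 26): 10000010101101
Gen 5 (rule 109): 10111011111111
Gen 6 (rule 30): 10100010000000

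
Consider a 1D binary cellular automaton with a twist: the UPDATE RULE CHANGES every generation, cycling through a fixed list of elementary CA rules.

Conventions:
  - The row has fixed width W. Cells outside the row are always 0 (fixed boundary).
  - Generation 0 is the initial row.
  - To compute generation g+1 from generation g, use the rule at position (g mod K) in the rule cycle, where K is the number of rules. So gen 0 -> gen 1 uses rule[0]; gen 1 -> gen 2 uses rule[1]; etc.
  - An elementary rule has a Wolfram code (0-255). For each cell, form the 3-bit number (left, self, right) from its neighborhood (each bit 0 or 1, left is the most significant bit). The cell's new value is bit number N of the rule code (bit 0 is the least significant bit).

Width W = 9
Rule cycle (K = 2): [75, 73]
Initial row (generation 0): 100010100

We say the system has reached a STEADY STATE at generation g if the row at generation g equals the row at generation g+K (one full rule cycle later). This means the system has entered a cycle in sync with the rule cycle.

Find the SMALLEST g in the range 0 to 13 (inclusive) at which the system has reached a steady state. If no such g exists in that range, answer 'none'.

Gen 0: 100010100
Gen 1 (rule 75): 001100001
Gen 2 (rule 73): 101101100
Gen 3 (rule 75): 001101101
Gen 4 (rule 73): 101101100
Gen 5 (rule 75): 001101101
Gen 6 (rule 73): 101101100
Gen 7 (rule 75): 001101101
Gen 8 (rule 73): 101101100
Gen 9 (rule 75): 001101101
Gen 10 (rule 73): 101101100
Gen 11 (rule 75): 001101101
Gen 12 (rule 73): 101101100
Gen 13 (rule 75): 001101101
Gen 14 (rule 73): 101101100
Gen 15 (rule 75): 001101101

Answer: 2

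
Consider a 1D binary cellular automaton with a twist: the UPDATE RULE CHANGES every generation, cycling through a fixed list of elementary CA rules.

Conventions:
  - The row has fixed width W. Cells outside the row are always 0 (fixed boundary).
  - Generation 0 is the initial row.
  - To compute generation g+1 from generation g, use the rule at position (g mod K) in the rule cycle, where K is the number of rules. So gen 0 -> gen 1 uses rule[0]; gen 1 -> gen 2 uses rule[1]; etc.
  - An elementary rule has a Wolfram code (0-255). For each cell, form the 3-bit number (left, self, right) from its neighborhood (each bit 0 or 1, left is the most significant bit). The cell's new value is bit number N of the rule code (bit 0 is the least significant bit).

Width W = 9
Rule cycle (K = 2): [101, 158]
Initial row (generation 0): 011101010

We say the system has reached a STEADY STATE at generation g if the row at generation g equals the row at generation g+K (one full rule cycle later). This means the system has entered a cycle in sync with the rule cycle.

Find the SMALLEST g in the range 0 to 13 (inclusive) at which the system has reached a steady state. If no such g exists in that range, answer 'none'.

Answer: 13

Derivation:
Gen 0: 011101010
Gen 1 (rule 101): 000111110
Gen 2 (rule 158): 001111101
Gen 3 (rule 101): 100000111
Gen 4 (rule 158): 110001110
Gen 5 (rule 101): 010100010
Gen 6 (rule 158): 110110111
Gen 7 (rule 101): 011011001
Gen 8 (rule 158): 110010111
Gen 9 (rule 101): 010011001
Gen 10 (rule 158): 111110111
Gen 11 (rule 101): 000011001
Gen 12 (rule 158): 000110111
Gen 13 (rule 101): 110011001
Gen 14 (rule 158): 101110111
Gen 15 (rule 101): 110011001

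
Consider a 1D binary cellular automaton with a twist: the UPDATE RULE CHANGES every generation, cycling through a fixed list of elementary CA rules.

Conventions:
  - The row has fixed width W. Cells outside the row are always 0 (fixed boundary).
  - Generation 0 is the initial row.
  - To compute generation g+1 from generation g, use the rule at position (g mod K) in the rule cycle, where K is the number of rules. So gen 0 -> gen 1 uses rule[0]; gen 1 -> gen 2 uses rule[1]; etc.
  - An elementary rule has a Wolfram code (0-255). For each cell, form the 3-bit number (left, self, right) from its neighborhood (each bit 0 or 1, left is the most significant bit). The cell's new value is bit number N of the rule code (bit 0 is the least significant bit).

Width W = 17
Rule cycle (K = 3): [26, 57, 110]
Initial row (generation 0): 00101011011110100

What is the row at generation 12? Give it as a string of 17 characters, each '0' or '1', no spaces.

Answer: 11111011011111011

Derivation:
Gen 0: 00101011011110100
Gen 1 (rule 26): 01000010010000010
Gen 2 (rule 57): 00111001001111001
Gen 3 (rule 110): 01101011011001011
Gen 4 (rule 26): 11000010010110010
Gen 5 (rule 57): 10111001001101001
Gen 6 (rule 110): 11101011011111011
Gen 7 (rule 26): 10000010010000010
Gen 8 (rule 57): 01111001001111001
Gen 9 (rule 110): 11001011011001011
Gen 10 (rule 26): 10110010010110010
Gen 11 (rule 57): 01101001001101001
Gen 12 (rule 110): 11111011011111011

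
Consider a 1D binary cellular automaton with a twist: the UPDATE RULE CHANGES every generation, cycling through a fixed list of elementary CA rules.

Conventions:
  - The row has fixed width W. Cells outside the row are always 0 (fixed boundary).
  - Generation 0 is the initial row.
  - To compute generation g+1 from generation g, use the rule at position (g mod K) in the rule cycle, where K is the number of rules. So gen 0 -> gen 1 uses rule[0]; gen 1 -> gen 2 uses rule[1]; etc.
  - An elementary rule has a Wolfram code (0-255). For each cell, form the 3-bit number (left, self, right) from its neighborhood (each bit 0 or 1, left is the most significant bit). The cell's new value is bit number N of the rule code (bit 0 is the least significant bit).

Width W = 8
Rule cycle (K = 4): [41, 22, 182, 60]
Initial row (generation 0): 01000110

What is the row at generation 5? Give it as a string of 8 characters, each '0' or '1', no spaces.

Answer: 01011010

Derivation:
Gen 0: 01000110
Gen 1 (rule 41): 00010100
Gen 2 (rule 22): 00110110
Gen 3 (rule 182): 01001001
Gen 4 (rule 60): 01101101
Gen 5 (rule 41): 01011010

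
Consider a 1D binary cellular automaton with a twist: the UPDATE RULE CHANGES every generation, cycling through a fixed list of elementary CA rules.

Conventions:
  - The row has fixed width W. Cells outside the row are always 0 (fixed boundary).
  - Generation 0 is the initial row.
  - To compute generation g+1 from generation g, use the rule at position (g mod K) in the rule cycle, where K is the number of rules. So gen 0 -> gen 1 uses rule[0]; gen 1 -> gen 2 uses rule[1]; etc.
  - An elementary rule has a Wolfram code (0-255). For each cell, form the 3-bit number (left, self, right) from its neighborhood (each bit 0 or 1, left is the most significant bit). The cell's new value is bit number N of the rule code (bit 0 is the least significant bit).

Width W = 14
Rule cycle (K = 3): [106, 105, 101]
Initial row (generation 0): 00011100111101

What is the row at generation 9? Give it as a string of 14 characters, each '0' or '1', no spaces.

Gen 0: 00011100111101
Gen 1 (rule 106): 00110101100110
Gen 2 (rule 105): 10111011100110
Gen 3 (rule 101): 11001100100010
Gen 4 (rule 106): 11011101000100
Gen 5 (rule 105): 11110110010001
Gen 6 (rule 101): 00011010010101
Gen 7 (rule 106): 00111100101010
Gen 8 (rule 105): 10100100010100
Gen 9 (rule 101): 11100101011101

Answer: 11100101011101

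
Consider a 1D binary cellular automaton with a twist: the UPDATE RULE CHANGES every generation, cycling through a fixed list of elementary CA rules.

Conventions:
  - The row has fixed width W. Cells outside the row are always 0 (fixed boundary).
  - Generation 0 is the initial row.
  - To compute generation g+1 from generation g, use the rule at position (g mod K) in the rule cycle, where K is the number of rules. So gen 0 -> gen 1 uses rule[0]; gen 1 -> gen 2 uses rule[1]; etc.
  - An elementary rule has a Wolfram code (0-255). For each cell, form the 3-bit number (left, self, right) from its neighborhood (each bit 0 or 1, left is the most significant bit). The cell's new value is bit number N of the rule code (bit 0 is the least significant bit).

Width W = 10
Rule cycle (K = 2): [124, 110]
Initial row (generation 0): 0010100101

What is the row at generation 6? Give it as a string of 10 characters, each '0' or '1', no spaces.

Gen 0: 0010100101
Gen 1 (rule 124): 0011110111
Gen 2 (rule 110): 0110011101
Gen 3 (rule 124): 0111010111
Gen 4 (rule 110): 1101111101
Gen 5 (rule 124): 1111000111
Gen 6 (rule 110): 1001001101

Answer: 1001001101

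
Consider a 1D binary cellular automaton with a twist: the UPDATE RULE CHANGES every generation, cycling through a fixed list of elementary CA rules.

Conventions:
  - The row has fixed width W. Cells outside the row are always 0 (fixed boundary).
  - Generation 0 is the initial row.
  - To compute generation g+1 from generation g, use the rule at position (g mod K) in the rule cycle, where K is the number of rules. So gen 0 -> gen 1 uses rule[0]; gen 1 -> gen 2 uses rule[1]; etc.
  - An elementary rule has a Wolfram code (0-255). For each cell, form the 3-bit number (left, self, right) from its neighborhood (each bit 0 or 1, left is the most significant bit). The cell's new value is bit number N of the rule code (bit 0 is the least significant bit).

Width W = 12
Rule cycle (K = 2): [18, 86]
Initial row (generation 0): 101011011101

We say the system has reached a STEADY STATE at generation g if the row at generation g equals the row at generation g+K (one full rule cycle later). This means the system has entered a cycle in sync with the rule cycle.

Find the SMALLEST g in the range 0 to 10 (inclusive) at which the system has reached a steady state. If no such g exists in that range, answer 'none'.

Gen 0: 101011011101
Gen 1 (rule 18): 000000000000
Gen 2 (rule 86): 000000000000
Gen 3 (rule 18): 000000000000
Gen 4 (rule 86): 000000000000
Gen 5 (rule 18): 000000000000
Gen 6 (rule 86): 000000000000
Gen 7 (rule 18): 000000000000
Gen 8 (rule 86): 000000000000
Gen 9 (rule 18): 000000000000
Gen 10 (rule 86): 000000000000
Gen 11 (rule 18): 000000000000
Gen 12 (rule 86): 000000000000

Answer: 1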